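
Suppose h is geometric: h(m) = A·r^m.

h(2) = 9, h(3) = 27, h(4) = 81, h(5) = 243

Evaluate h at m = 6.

Consecutive ratio: 27/9 = 3, and 81/27 = 3, so r = 3.
Then A·3^2 = 9 gives A = 1, and h(m) = 1·3^m.
h(6) = 1·3^6 = 729.

729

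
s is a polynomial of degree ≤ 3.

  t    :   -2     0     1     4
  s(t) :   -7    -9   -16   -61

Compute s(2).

-27

Write s(t) = at³ + bt² + ct + d; the 4 given values yield a linear system in the 4 coefficients.
Solving, the leading coefficient vanishes, and s(t) = -2t² - 5t - 9.
Then s(2) = -27.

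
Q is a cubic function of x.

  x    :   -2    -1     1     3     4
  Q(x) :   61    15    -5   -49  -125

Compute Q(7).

Write Q(x) = ax³ + bx² + cx + d; the 5 given values yield a linear system in the 4 coefficients.
Solving, Q(x) = -3x³ + 6x² - 7x - 1.
Then Q(7) = -785.

-785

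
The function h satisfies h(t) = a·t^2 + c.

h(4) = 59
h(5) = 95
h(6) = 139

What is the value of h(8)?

251

From h(4) = 59 and h(5) = 95: 16a + c = 59 and 25a + c = 95.
Subtracting: 9a = 36, so a = 4; then c = 59 − 4·16 = -5.
So h(t) = 4t² − 5, and h(8) = 251.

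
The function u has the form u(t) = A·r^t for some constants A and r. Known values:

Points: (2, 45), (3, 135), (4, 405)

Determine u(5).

Consecutive ratio: 135/45 = 3, and 405/135 = 3, so r = 3.
Then A·3^2 = 45 gives A = 5, and u(t) = 5·3^t.
u(5) = 5·3^5 = 1215.

1215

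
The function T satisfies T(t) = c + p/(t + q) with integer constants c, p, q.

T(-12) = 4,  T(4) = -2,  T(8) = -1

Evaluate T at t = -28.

(T(t) − c)(t + q) = p for each data point; the three points give a linear system in c and q, then p follows.
Solving: c = 1, q = 4, p = -24, so T(t) = 1 − 24/(t + 4).
Then T(-28) = 1 − 24/(-24) = 2.

2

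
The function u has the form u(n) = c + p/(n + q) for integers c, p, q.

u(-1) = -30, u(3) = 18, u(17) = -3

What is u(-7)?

(u(n) − c)(n + q) = p for each data point; the three points give a linear system in c and q, then p follows.
Solving: c = -6, q = -1, p = 48, so u(n) = -6 + 48/(n − 1).
Then u(-7) = -6 + 48/(-8) = -12.

-12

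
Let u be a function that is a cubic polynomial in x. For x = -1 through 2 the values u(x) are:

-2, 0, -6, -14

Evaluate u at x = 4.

Write u(x) = ax³ + bx² + cx + d; the 4 given values yield a linear system in the 4 coefficients.
Solving, u(x) = x³ - 4x² - 3x.
Then u(4) = -12.

-12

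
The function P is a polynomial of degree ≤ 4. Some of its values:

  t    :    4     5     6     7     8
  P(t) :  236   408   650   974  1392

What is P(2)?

First differences: 172, 242, 324, 418. Second differences: 70, 82, 94. Third differences: 12, 12.
Level-3 differences are constant, so P has degree 3.
Fitting a degree-3 polynomial gives P(t) = 2t³ + 5t² + 5t + 8.
Then P(2) = 54.

54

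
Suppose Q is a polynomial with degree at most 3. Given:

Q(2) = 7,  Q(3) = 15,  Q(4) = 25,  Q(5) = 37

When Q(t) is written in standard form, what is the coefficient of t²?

Write Q(t) = at³ + bt² + ct + d; the 4 given values yield a linear system in the 4 coefficients.
Solving, the leading coefficient vanishes, and Q(t) = t² + 3t - 3.
The coefficient of t² is 1.

1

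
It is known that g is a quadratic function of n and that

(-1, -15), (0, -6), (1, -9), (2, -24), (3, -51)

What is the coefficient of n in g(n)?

3

First differences: 9, -3, -15, -27. Second differences: -12, -12, -12.
Level-2 differences are constant, so g has degree 2.
Fitting a degree-2 polynomial gives g(n) = -6n² + 3n - 6.
The coefficient of n is 3.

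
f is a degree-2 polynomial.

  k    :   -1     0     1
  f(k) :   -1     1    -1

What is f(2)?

Write f(k) = ak² + bk + c; the 3 given values yield a linear system in the 3 coefficients.
Solving, f(k) = -2k² + 1.
Then f(2) = -7.

-7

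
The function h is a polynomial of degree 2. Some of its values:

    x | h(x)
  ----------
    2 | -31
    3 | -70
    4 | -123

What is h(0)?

Write h(x) = ax² + bx + c; the 3 given values yield a linear system in the 3 coefficients.
Solving, h(x) = -7x² - 4x + 5.
The constant term is h(0) = 5.

5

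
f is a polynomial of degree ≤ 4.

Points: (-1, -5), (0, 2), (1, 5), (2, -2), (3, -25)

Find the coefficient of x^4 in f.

0

First differences: 7, 3, -7, -23. Second differences: -4, -10, -16. Third differences: -6, -6.
Level-3 differences are constant, so f has degree 3.
Fitting a degree-3 polynomial gives f(x) = -x³ - 2x² + 6x + 2.
The coefficient of x^4 is 0.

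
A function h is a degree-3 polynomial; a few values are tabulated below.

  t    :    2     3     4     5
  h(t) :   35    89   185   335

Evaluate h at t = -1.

Write h(t) = at³ + bt² + ct + d; the 4 given values yield a linear system in the 4 coefficients.
Solving, h(t) = 2t³ + 3t² + t + 5.
Then h(-1) = 5.

5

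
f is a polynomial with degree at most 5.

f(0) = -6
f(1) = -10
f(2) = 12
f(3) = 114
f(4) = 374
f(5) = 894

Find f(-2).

First differences: -4, 22, 102, 260, 520. Second differences: 26, 80, 158, 260. Third differences: 54, 78, 102. Fourth differences: 24, 24.
Level-4 differences are constant, so f has degree 4.
Fitting a degree-4 polynomial gives f(n) = n^4 + 3n³ - 3n² - 5n - 6.
Then f(-2) = -16.

-16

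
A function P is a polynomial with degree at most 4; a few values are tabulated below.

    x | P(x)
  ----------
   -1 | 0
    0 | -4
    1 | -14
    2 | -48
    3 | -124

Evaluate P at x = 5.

-474

First differences: -4, -10, -34, -76. Second differences: -6, -24, -42. Third differences: -18, -18.
Level-3 differences are constant, so P has degree 3.
Fitting a degree-3 polynomial gives P(x) = -3x³ - 3x² - 4x - 4.
Then P(5) = -474.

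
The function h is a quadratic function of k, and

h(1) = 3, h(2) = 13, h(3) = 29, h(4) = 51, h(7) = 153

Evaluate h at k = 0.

-1

Write h(k) = ak² + bk + c; the 5 given values yield a linear system in the 3 coefficients.
Solving, h(k) = 3k² + k - 1.
Then h(0) = -1.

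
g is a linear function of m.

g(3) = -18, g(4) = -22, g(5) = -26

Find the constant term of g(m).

-6

First differences: -4, -4.
Level-1 differences are constant, so g has degree 1.
Fitting a degree-1 polynomial gives g(m) = -4m - 6.
The constant term is g(0) = -6.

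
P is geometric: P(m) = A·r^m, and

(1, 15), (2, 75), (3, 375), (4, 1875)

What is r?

Consecutive ratio: 75/15 = 5, and 375/75 = 5, so r = 5.
Then A·5^1 = 15 gives A = 3, and P(m) = 3·5^m.

5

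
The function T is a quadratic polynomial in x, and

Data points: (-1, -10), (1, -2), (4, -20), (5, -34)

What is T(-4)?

Write T(x) = ax² + bx + c; the 4 given values yield a linear system in the 3 coefficients.
Solving, T(x) = -2x² + 4x - 4.
Then T(-4) = -52.

-52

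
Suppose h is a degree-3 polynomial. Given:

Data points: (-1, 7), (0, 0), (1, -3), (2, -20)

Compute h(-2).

Write h(t) = at³ + bt² + ct + d; the 4 given values yield a linear system in the 4 coefficients.
Solving, h(t) = -3t³ + 2t² - 2t.
Then h(-2) = 36.

36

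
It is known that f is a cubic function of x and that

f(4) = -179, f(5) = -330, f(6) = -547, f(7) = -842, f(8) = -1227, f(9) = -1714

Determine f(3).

First differences: -151, -217, -295, -385, -487. Second differences: -66, -78, -90, -102. Third differences: -12, -12, -12.
Level-3 differences are constant, so f has degree 3.
Fitting a degree-3 polynomial gives f(x) = -2x³ - 3x² - 2x + 5.
Then f(3) = -82.

-82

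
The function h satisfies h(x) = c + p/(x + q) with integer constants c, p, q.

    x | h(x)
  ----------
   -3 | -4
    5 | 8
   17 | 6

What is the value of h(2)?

11

(h(x) − c)(x + q) = p for each data point; the three points give a linear system in c and q, then p follows.
Solving: c = 5, q = 1, p = 18, so h(x) = 5 + 18/(x + 1).
Then h(2) = 5 + 18/3 = 11.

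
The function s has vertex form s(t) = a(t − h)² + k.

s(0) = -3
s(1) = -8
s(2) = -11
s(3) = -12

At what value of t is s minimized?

First differences -5, -3, -1; second difference 2 = 2a, so a = 1.
Expanding, the t-coefficient is −2ah = -2h; matching it to the data gives h = 3, and then k = -12.
So s(t) = 1(t − 3)² − 12.
Hence h = 3.

3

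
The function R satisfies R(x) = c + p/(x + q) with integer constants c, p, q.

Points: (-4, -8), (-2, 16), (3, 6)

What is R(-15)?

3

(R(x) − c)(x + q) = p for each data point; the three points give a linear system in c and q, then p follows.
Solving: c = 4, q = 3, p = 12, so R(x) = 4 + 12/(x + 3).
Then R(-15) = 4 + 12/(-12) = 3.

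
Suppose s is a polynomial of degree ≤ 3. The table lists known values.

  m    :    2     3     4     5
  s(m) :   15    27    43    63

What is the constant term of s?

First differences: 12, 16, 20. Second differences: 4, 4.
Level-2 differences are constant, so s has degree 2.
Fitting a degree-2 polynomial gives s(m) = 2m² + 2m + 3.
The constant term is s(0) = 3.

3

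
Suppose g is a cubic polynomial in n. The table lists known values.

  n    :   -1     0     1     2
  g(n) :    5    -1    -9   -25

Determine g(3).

Write g(n) = an³ + bn² + cn + d; the 4 given values yield a linear system in the 4 coefficients.
Solving, g(n) = -n³ - n² - 6n - 1.
Then g(3) = -55.

-55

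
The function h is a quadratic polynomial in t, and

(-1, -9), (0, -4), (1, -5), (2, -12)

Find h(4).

First differences: 5, -1, -7. Second differences: -6, -6.
Level-2 differences are constant, so h has degree 2.
Fitting a degree-2 polynomial gives h(t) = -3t² + 2t - 4.
Then h(4) = -44.

-44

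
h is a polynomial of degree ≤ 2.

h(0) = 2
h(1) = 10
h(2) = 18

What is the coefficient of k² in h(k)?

Write h(k) = ak² + bk + c; the 3 given values yield a linear system in the 3 coefficients.
Solving, the leading coefficient vanishes, and h(k) = 8k + 2.
The coefficient of k² is 0.

0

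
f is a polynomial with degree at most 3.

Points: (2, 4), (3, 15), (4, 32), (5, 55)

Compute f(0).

First differences: 11, 17, 23. Second differences: 6, 6.
Level-2 differences are constant, so f has degree 2.
Fitting a degree-2 polynomial gives f(x) = 3x² - 4x.
Then f(0) = 0.

0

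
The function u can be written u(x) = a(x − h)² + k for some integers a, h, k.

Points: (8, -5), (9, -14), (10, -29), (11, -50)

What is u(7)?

First differences -9, -15, -21; second difference -6 = 2a, so a = -3.
Expanding, the x-coefficient is −2ah = 6h; matching it to the data gives h = 7, and then k = -2.
So u(x) = -3(x − 7)² − 2.
u(7) = -3·0² − 2 = -2.

-2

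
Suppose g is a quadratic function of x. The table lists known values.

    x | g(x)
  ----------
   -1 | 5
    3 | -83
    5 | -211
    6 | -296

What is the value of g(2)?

-40

Write g(x) = ax² + bx + c; the 4 given values yield a linear system in the 3 coefficients.
Solving, g(x) = -7x² - 8x + 4.
Then g(2) = -40.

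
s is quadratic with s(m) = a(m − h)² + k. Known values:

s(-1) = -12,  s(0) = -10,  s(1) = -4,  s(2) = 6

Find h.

-1

First differences 2, 6, 10; second difference 4 = 2a, so a = 2.
Expanding, the m-coefficient is −2ah = -4h; matching it to the data gives h = -1, and then k = -12.
So s(m) = 2(m + 1)² − 12.
Hence h = -1.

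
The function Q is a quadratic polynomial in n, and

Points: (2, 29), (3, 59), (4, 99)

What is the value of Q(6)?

Write Q(n) = an² + bn + c; the 3 given values yield a linear system in the 3 coefficients.
Solving, Q(n) = 5n² + 5n - 1.
Then Q(6) = 209.

209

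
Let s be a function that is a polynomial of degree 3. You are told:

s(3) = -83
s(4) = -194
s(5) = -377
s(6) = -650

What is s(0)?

-2

Write s(n) = an³ + bn² + cn + d; the 4 given values yield a linear system in the 4 coefficients.
Solving, s(n) = -3n³ - 2.
The constant term is s(0) = -2.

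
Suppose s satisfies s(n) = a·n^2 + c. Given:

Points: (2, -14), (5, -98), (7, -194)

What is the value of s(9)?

From s(2) = -14 and s(5) = -98: 4a + c = -14 and 25a + c = -98.
Subtracting: 21a = -84, so a = -4; then c = -14 − (-4)·4 = 2.
So s(n) = -4n² + 2, and s(9) = -322.

-322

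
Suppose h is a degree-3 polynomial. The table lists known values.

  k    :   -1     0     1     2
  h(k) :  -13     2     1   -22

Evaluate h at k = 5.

-283

Write h(k) = ak³ + bk² + ck + d; the 4 given values yield a linear system in the 4 coefficients.
Solving, h(k) = -k³ - 8k² + 8k + 2.
Then h(5) = -283.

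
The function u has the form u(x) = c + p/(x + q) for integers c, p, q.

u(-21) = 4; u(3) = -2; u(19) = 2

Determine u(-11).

5

(u(x) − c)(x + q) = p for each data point; the three points give a linear system in c and q, then p follows.
Solving: c = 3, q = 1, p = -20, so u(x) = 3 − 20/(x + 1).
Then u(-11) = 3 − 20/(-10) = 5.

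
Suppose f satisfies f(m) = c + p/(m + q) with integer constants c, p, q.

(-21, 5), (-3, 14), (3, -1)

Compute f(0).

-16

(f(m) − c)(m + q) = p for each data point; the three points give a linear system in c and q, then p follows.
Solving: c = 4, q = 1, p = -20, so f(m) = 4 − 20/(m + 1).
Then f(0) = 4 − 20/1 = -16.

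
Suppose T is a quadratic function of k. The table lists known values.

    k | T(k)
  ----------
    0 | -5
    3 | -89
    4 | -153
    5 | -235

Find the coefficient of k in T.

Write T(k) = ak² + bk + c; the 4 given values yield a linear system in the 3 coefficients.
Solving, T(k) = -9k² - k - 5.
The coefficient of k is -1.

-1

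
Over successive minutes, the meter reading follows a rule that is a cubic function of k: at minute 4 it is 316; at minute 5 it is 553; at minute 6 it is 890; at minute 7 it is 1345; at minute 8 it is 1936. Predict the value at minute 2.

70

Write the value at k as Q(k).
First differences: 237, 337, 455, 591. Second differences: 100, 118, 136. Third differences: 18, 18.
Level-3 differences are constant, so Q has degree 3.
Fitting a degree-3 polynomial gives Q(k) = 3k³ + 5k² + 9k + 8.
Then Q(2) = 70.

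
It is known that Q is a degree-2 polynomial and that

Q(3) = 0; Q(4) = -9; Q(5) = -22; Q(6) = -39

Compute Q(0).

First differences: -9, -13, -17. Second differences: -4, -4.
Level-2 differences are constant, so Q has degree 2.
Fitting a degree-2 polynomial gives Q(t) = -2t² + 5t + 3.
Then Q(0) = 3.

3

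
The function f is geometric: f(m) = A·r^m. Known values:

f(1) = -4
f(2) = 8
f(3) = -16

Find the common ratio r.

-2

Consecutive ratio: 8/(-4) = -2, and -16/8 = -2, so r = -2.
Then A·(-2)^1 = -4 gives A = 2, and f(m) = 2·(-2)^m.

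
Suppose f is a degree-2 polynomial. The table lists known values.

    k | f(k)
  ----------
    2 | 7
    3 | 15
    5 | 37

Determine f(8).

Write f(k) = ak² + bk + c; the 3 given values yield a linear system in the 3 coefficients.
Solving, f(k) = k² + 3k - 3.
Then f(8) = 85.

85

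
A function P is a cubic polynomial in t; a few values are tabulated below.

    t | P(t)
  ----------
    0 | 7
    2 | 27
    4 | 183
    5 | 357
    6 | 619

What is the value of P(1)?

9

Write P(t) = at³ + bt² + ct + d; the 5 given values yield a linear system in the 4 coefficients.
Solving, P(t) = 3t³ - t² + 7.
Then P(1) = 9.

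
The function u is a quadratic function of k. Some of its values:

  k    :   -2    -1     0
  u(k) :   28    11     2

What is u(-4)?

Write u(k) = ak² + bk + c; the 3 given values yield a linear system in the 3 coefficients.
Solving, u(k) = 4k² - 5k + 2.
Then u(-4) = 86.

86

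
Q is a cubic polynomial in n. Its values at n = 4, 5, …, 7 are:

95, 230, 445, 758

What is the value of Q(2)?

-7

Write Q(n) = an³ + bn² + cn + d; the 4 given values yield a linear system in the 4 coefficients.
Solving, Q(n) = 3n³ - 5n² - 3n - 5.
Then Q(2) = -7.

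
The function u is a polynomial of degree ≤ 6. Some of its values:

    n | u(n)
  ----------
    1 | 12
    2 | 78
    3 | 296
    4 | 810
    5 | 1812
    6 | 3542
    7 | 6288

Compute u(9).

First differences: 66, 218, 514, 1002, 1730, 2746. Second differences: 152, 296, 488, 728, 1016. Third differences: 144, 192, 240, 288. Fourth differences: 48, 48, 48.
Level-4 differences are constant, so u has degree 4.
Fitting a degree-4 polynomial gives u(n) = 2n^4 + 4n³ + 2n² + 2n + 2.
Then u(9) = 16220.

16220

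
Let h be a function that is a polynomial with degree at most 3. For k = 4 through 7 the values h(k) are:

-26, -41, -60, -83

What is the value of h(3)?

-15

First differences: -15, -19, -23. Second differences: -4, -4.
Level-2 differences are constant, so h has degree 2.
Fitting a degree-2 polynomial gives h(k) = -2k² + 3k - 6.
Then h(3) = -15.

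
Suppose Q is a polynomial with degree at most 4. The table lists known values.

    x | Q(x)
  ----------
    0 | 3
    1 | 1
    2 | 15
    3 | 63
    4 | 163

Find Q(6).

First differences: -2, 14, 48, 100. Second differences: 16, 34, 52. Third differences: 18, 18.
Level-3 differences are constant, so Q has degree 3.
Fitting a degree-3 polynomial gives Q(x) = 3x³ - x² - 4x + 3.
Then Q(6) = 591.

591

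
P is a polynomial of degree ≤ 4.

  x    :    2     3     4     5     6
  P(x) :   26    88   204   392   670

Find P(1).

0

Write P(x) = ax^4 + bx³ + cx² + dx + e; the 5 given values yield a linear system in the 5 coefficients.
Solving, the leading coefficient vanishes, and P(x) = 3x³ + 5x - 8.
Then P(1) = 0.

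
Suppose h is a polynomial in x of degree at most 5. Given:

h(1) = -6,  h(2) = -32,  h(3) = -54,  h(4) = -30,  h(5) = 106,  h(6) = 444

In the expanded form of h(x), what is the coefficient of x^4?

1

Write h(x) = ax^5 + bx^4 + cx³ + dx² + ex + p; the 6 given values yield a linear system in the 6 coefficients.
Solving, the leading coefficient vanishes, and h(x) = x^4 - 3x³ - 5x² - 5x + 6.
The coefficient of x^4 is 1.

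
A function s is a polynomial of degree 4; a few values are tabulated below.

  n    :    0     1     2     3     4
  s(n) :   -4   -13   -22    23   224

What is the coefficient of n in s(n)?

-3

Write s(n) = an^4 + bn³ + cn² + dn + e; the 5 given values yield a linear system in the 5 coefficients.
Solving, s(n) = 2n^4 - 3n³ - 5n² - 3n - 4.
The coefficient of n is -3.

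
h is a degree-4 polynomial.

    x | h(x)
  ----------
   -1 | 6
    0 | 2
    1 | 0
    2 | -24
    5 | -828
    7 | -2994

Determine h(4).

-354

Write h(x) = ax^4 + bx³ + cx² + dx + e; the 6 given values yield a linear system in the 5 coefficients.
Solving, h(x) = -x^4 - 2x³ + 2x² - x + 2.
Then h(4) = -354.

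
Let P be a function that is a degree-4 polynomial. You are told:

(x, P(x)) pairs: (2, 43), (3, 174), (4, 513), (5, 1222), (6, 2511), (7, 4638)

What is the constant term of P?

-3

First differences: 131, 339, 709, 1289, 2127. Second differences: 208, 370, 580, 838. Third differences: 162, 210, 258. Fourth differences: 48, 48.
Level-4 differences are constant, so P has degree 4.
Fitting a degree-4 polynomial gives P(x) = 2x^4 - x³ + 3x² + 5x - 3.
The constant term is P(0) = -3.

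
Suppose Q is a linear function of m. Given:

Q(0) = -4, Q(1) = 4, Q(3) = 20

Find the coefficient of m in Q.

Write Q(m) = am + b; the 3 given values yield a linear system in the 2 coefficients.
Solving, Q(m) = 8m - 4.
The coefficient of m is 8.

8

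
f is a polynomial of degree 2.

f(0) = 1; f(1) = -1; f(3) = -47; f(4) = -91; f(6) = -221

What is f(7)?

-307

Write f(n) = an² + bn + c; the 5 given values yield a linear system in the 3 coefficients.
Solving, f(n) = -7n² + 5n + 1.
Then f(7) = -307.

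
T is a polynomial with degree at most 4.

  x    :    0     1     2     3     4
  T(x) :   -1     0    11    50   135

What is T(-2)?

-45

First differences: 1, 11, 39, 85. Second differences: 10, 28, 46. Third differences: 18, 18.
Level-3 differences are constant, so T has degree 3.
Fitting a degree-3 polynomial gives T(x) = 3x³ - 4x² + 2x - 1.
Then T(-2) = -45.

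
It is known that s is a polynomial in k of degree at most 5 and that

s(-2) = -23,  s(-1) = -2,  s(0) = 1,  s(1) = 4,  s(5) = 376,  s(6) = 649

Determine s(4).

193

Write s(k) = ak^5 + bk^4 + ck³ + dk² + ek + p; the 6 given values yield a linear system in the 6 coefficients.
Solving, the top 2 coefficients vanish, and s(k) = 3k³ + 1.
Then s(4) = 193.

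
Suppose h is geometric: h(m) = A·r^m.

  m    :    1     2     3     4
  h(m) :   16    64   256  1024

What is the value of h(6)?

Consecutive ratio: 64/16 = 4, and 256/64 = 4, so r = 4.
Then A·4^1 = 16 gives A = 4, and h(m) = 4·4^m.
h(6) = 4·4^6 = 16384.

16384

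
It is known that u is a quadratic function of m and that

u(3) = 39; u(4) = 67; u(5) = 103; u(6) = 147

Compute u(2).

First differences: 28, 36, 44. Second differences: 8, 8.
Level-2 differences are constant, so u has degree 2.
Fitting a degree-2 polynomial gives u(m) = 4m² + 3.
Then u(2) = 19.

19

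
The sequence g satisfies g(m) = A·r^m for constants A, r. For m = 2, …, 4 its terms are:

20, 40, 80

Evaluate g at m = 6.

Consecutive ratio: 40/20 = 2, and 80/40 = 2, so r = 2.
Then A·2^2 = 20 gives A = 5, and g(m) = 5·2^m.
g(6) = 5·2^6 = 320.

320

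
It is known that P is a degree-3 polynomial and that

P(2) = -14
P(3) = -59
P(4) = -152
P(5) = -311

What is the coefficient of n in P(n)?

-3

Write P(n) = an³ + bn² + cn + d; the 4 given values yield a linear system in the 4 coefficients.
Solving, P(n) = -3n³ + 3n² - 3n + 4.
The coefficient of n is -3.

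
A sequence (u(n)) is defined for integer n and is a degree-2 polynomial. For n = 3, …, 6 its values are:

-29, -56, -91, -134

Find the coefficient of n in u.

First differences: -27, -35, -43. Second differences: -8, -8.
Level-2 differences are constant, so u has degree 2.
Fitting a degree-2 polynomial gives u(n) = -4n² + n + 4.
The coefficient of n is 1.

1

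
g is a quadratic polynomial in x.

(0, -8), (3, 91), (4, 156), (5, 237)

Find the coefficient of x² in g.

Write g(x) = ax² + bx + c; the 4 given values yield a linear system in the 3 coefficients.
Solving, g(x) = 8x² + 9x - 8.
The coefficient of x² is 8.

8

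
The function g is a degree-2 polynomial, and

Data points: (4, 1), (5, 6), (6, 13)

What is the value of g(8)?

Write g(m) = am² + bm + c; the 3 given values yield a linear system in the 3 coefficients.
Solving, g(m) = m² - 4m + 1.
Then g(8) = 33.

33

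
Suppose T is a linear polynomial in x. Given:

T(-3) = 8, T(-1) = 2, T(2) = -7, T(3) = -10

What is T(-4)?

11

Write T(x) = ax + b; the 4 given values yield a linear system in the 2 coefficients.
Solving, T(x) = -3x - 1.
Then T(-4) = 11.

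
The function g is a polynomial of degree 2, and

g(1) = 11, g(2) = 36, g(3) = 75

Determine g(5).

195

Write g(x) = ax² + bx + c; the 3 given values yield a linear system in the 3 coefficients.
Solving, g(x) = 7x² + 4x.
Then g(5) = 195.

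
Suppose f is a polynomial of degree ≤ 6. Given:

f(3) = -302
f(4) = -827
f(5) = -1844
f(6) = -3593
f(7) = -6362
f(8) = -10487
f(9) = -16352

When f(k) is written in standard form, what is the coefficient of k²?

Write f(k) = ak^6 + bk^5 + ck^4 + dk³ + ek² + pk + q; the 7 given values yield a linear system in the 7 coefficients.
Solving, the top 2 coefficients vanish, and f(k) = -2k^4 - 4k³ - 4k² + k + 1.
The coefficient of k² is -4.

-4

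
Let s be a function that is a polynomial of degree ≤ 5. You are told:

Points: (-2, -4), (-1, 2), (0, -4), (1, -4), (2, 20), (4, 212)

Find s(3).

86

Write s(x) = ax^5 + bx^4 + cx³ + dx² + ex + p; the 6 given values yield a linear system in the 6 coefficients.
Solving, the top 2 coefficients vanish, and s(x) = 3x³ + 3x² - 6x - 4.
Then s(3) = 86.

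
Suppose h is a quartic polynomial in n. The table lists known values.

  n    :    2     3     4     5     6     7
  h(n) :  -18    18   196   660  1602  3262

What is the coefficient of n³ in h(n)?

-4

First differences: 36, 178, 464, 942, 1660. Second differences: 142, 286, 478, 718. Third differences: 144, 192, 240. Fourth differences: 48, 48.
Level-4 differences are constant, so h has degree 4.
Fitting a degree-4 polynomial gives h(n) = 2n^4 - 4n³ - 3n² - 3n.
The coefficient of n³ is -4.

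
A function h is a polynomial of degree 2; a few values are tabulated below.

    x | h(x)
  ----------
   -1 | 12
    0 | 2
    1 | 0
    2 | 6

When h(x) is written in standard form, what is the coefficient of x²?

4

First differences: -10, -2, 6. Second differences: 8, 8.
Level-2 differences are constant, so h has degree 2.
Fitting a degree-2 polynomial gives h(x) = 4x² - 6x + 2.
The coefficient of x² is 4.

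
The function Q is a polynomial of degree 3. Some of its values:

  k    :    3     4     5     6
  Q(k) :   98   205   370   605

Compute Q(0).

5

Write Q(k) = ak³ + bk² + ck + d; the 4 given values yield a linear system in the 4 coefficients.
Solving, Q(k) = 2k³ + 5k² - 2k + 5.
Then Q(0) = 5.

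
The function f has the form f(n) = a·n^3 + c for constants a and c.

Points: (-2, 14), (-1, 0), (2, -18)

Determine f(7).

From f(-2) = 14 and f(-1) = 0: -8a + c = 14 and -1a + c = 0.
Subtracting: 7a = -14, so a = -2; then c = 14 − (-2)·(-8) = -2.
So f(n) = -2n³ − 2, and f(7) = -688.

-688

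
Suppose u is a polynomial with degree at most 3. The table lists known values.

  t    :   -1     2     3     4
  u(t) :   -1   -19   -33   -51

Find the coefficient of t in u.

-4

Write u(t) = at³ + bt² + ct + d; the 4 given values yield a linear system in the 4 coefficients.
Solving, the leading coefficient vanishes, and u(t) = -2t² - 4t - 3.
The coefficient of t is -4.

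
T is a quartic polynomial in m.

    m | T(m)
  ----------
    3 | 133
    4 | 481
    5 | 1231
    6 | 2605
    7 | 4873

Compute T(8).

Write T(m) = am^4 + bm³ + cm² + dm + e; the 5 given values yield a linear system in the 5 coefficients.
Solving, T(m) = 2m^4 + m³ - 5m² - 4m + 1.
Then T(8) = 8353.

8353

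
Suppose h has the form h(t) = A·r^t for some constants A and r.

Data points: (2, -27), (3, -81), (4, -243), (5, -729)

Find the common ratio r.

Consecutive ratio: -81/(-27) = 3, and -243/(-81) = 3, so r = 3.
Then A·3^2 = -27 gives A = -3, and h(t) = -3·3^t.

3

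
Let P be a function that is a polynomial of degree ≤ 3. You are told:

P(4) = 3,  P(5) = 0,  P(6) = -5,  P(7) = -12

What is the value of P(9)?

-32

First differences: -3, -5, -7. Second differences: -2, -2.
Level-2 differences are constant, so P has degree 2.
Fitting a degree-2 polynomial gives P(x) = -x² + 6x - 5.
Then P(9) = -32.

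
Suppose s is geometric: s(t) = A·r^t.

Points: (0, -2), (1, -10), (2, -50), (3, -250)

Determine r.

5

Consecutive ratio: -10/(-2) = 5, and -50/(-10) = 5, so r = 5.
Then A·5^0 = -2 gives A = -2, and s(t) = -2·5^t.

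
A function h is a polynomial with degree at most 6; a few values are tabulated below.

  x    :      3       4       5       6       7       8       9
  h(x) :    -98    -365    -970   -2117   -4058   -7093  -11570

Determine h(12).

-37853

First differences: -267, -605, -1147, -1941, -3035, -4477. Second differences: -338, -542, -794, -1094, -1442. Third differences: -204, -252, -300, -348. Fourth differences: -48, -48, -48.
Level-4 differences are constant, so h has degree 4.
Fitting a degree-4 polynomial gives h(x) = -2x^4 + 2x³ + x² + 2x - 5.
Then h(12) = -37853.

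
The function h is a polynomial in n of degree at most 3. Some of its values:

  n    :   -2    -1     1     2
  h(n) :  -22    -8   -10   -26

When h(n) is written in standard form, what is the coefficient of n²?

-5

Write h(n) = an³ + bn² + cn + d; the 4 given values yield a linear system in the 4 coefficients.
Solving, the leading coefficient vanishes, and h(n) = -5n² - n - 4.
The coefficient of n² is -5.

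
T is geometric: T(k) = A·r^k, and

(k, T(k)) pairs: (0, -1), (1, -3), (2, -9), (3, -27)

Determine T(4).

-81

Consecutive ratio: -3/(-1) = 3, and -9/(-3) = 3, so r = 3.
Then A·3^0 = -1 gives A = -1, and T(k) = -1·3^k.
T(4) = -1·3^4 = -81.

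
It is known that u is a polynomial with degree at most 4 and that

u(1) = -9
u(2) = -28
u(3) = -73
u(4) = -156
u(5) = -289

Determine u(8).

-1108

Write u(x) = ax^4 + bx³ + cx² + dx + e; the 5 given values yield a linear system in the 5 coefficients.
Solving, the leading coefficient vanishes, and u(x) = -2x³ - x² - 2x - 4.
Then u(8) = -1108.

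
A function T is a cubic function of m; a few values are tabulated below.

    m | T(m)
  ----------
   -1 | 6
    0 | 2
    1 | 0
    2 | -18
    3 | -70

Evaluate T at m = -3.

Write T(m) = am³ + bm² + cm + d; the 5 given values yield a linear system in the 4 coefficients.
Solving, T(m) = -3m³ + m² + 2.
Then T(-3) = 92.

92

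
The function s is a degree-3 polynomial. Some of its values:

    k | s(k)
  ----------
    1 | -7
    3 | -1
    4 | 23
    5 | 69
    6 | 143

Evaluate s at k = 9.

593

Write s(k) = ak³ + bk² + ck + d; the 5 given values yield a linear system in the 4 coefficients.
Solving, s(k) = k³ - k² - 6k - 1.
Then s(9) = 593.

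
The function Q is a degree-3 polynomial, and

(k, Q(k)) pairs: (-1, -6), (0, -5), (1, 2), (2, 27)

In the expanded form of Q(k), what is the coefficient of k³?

2

Write Q(k) = ak³ + bk² + ck + d; the 4 given values yield a linear system in the 4 coefficients.
Solving, Q(k) = 2k³ + 3k² + 2k - 5.
The coefficient of k³ is 2.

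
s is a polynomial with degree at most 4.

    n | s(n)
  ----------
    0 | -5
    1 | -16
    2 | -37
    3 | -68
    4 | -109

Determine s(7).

-292

First differences: -11, -21, -31, -41. Second differences: -10, -10, -10.
Level-2 differences are constant, so s has degree 2.
Fitting a degree-2 polynomial gives s(n) = -5n² - 6n - 5.
Then s(7) = -292.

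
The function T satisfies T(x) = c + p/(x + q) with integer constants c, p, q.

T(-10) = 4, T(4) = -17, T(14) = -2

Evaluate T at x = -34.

2

(T(x) − c)(x + q) = p for each data point; the three points give a linear system in c and q, then p follows.
Solving: c = 1, q = -2, p = -36, so T(x) = 1 − 36/(x − 2).
Then T(-34) = 1 − 36/(-36) = 2.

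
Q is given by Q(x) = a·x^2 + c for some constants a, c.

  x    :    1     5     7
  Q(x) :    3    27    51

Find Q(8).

From Q(1) = 3 and Q(5) = 27: 1a + c = 3 and 25a + c = 27.
Subtracting: 24a = 24, so a = 1; then c = 3 − 1·1 = 2.
So Q(x) = 1x² + 2, and Q(8) = 66.

66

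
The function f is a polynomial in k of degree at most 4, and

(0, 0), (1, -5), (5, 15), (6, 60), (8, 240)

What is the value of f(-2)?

-20

Write f(k) = ak^4 + bk³ + ck² + dk + e; the 5 given values yield a linear system in the 5 coefficients.
Solving, the leading coefficient vanishes, and f(k) = k³ - 4k² - 2k.
Then f(-2) = -20.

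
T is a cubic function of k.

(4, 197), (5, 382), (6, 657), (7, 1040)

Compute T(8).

Write T(k) = ak³ + bk² + ck + d; the 4 given values yield a linear system in the 4 coefficients.
Solving, T(k) = 3k³ + 2k - 3.
Then T(8) = 1549.

1549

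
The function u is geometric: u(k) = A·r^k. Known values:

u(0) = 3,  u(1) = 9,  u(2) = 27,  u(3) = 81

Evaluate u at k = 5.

Consecutive ratio: 9/3 = 3, and 27/9 = 3, so r = 3.
Then A·3^0 = 3 gives A = 3, and u(k) = 3·3^k.
u(5) = 3·3^5 = 729.

729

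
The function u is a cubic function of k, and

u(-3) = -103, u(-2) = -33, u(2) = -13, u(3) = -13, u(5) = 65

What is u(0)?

Write u(k) = ak³ + bk² + ck + d; the 5 given values yield a linear system in the 4 coefficients.
Solving, u(k) = 2k³ - 7k² - 3k + 5.
The constant term is u(0) = 5.

5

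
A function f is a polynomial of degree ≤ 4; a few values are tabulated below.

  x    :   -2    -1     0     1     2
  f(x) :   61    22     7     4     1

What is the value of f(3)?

Write f(x) = ax^4 + bx³ + cx² + dx + e; the 5 given values yield a linear system in the 5 coefficients.
Solving, the leading coefficient vanishes, and f(x) = -2x³ + 6x² - 7x + 7.
Then f(3) = -14.

-14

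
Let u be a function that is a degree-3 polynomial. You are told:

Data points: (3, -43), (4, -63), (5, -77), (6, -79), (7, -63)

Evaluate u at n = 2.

-23

Write u(n) = an³ + bn² + cn + d; the 5 given values yield a linear system in the 4 coefficients.
Solving, u(n) = n³ - 9n² + 6n - 7.
Then u(2) = -23.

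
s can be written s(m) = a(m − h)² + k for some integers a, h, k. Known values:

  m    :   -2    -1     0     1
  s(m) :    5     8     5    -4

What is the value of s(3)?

-40

First differences 3, -3, -9; second difference -6 = 2a, so a = -3.
Expanding, the m-coefficient is −2ah = 6h; matching it to the data gives h = -1, and then k = 8.
So s(m) = -3(m + 1)² + 8.
s(3) = -3·4² + 8 = -40.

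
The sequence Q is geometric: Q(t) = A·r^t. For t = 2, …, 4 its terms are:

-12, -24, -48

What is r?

2

Consecutive ratio: -24/(-12) = 2, and -48/(-24) = 2, so r = 2.
Then A·2^2 = -12 gives A = -3, and Q(t) = -3·2^t.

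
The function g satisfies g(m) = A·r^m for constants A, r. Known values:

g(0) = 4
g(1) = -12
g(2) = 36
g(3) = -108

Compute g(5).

-972

Consecutive ratio: -12/4 = -3, and 36/(-12) = -3, so r = -3.
Then A·(-3)^0 = 4 gives A = 4, and g(m) = 4·(-3)^m.
g(5) = 4·(-3)^5 = -972.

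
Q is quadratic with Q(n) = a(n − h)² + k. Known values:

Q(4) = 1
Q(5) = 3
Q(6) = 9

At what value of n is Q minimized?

4

First differences 2, 6; second difference 4 = 2a, so a = 2.
Expanding, the n-coefficient is −2ah = -4h; matching it to the data gives h = 4, and then k = 1.
So Q(n) = 2(n − 4)² + 1.
Hence h = 4.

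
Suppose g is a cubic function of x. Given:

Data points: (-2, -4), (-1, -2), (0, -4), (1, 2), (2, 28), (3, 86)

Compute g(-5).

First differences: 2, -2, 6, 26, 58. Second differences: -4, 8, 20, 32. Third differences: 12, 12, 12.
Level-3 differences are constant, so g has degree 3.
Fitting a degree-3 polynomial gives g(x) = 2x³ + 4x² - 4.
Then g(-5) = -154.

-154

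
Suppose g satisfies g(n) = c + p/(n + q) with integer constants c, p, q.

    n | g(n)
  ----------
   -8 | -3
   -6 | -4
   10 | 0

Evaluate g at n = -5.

(g(n) − c)(n + q) = p for each data point; the three points give a linear system in c and q, then p follows.
Solving: c = -1, q = 2, p = 12, so g(n) = -1 + 12/(n + 2).
Then g(-5) = -1 + 12/(-3) = -5.

-5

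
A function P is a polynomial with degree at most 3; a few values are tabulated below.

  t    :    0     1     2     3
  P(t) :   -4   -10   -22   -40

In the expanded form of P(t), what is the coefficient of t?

-3

Write P(t) = at³ + bt² + ct + d; the 4 given values yield a linear system in the 4 coefficients.
Solving, the leading coefficient vanishes, and P(t) = -3t² - 3t - 4.
The coefficient of t is -3.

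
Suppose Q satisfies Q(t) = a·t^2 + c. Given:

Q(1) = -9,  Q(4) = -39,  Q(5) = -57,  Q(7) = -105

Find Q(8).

-135

From Q(1) = -9 and Q(4) = -39: 1a + c = -9 and 16a + c = -39.
Subtracting: 15a = -30, so a = -2; then c = -9 − (-2)·1 = -7.
So Q(t) = -2t² − 7, and Q(8) = -135.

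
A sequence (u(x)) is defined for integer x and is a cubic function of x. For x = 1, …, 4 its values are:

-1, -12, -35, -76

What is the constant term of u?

Write u(x) = ax³ + bx² + cx + d; the 4 given values yield a linear system in the 4 coefficients.
Solving, u(x) = -x³ - 4x + 4.
The constant term is u(0) = 4.

4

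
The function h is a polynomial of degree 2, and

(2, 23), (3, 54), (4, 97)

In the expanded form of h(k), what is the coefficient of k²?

6

Write h(k) = ak² + bk + c; the 3 given values yield a linear system in the 3 coefficients.
Solving, h(k) = 6k² + k - 3.
The coefficient of k² is 6.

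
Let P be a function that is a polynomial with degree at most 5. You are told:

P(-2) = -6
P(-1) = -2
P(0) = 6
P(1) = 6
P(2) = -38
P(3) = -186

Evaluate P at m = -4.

-74

First differences: 4, 8, 0, -44, -148. Second differences: 4, -8, -44, -104. Third differences: -12, -36, -60. Fourth differences: -24, -24.
Level-4 differences are constant, so P has degree 4.
Fitting a degree-4 polynomial gives P(m) = -m^4 - 4m³ - 3m² + 8m + 6.
Then P(-4) = -74.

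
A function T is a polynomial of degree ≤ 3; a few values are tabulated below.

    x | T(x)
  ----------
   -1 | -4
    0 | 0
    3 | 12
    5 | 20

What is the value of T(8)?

32

Write T(x) = ax³ + bx² + cx + d; the 4 given values yield a linear system in the 4 coefficients.
Solving, the top 2 coefficients vanish, and T(x) = 4x.
Then T(8) = 32.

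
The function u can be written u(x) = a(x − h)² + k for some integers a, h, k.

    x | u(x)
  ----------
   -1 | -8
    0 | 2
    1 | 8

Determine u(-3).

-40

First differences 10, 6; second difference -4 = 2a, so a = -2.
Expanding, the x-coefficient is −2ah = 4h; matching it to the data gives h = 2, and then k = 10.
So u(x) = -2(x − 2)² + 10.
u(-3) = -2·(-5)² + 10 = -40.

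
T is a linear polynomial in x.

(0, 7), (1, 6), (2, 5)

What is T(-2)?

9

Write T(x) = ax + b; the 3 given values yield a linear system in the 2 coefficients.
Solving, T(x) = -x + 7.
Then T(-2) = 9.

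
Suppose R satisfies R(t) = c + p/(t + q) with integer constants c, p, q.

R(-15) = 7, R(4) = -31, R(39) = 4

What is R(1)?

(R(t) − c)(t + q) = p for each data point; the three points give a linear system in c and q, then p follows.
Solving: c = 5, q = -3, p = -36, so R(t) = 5 − 36/(t − 3).
Then R(1) = 5 − 36/(-2) = 23.

23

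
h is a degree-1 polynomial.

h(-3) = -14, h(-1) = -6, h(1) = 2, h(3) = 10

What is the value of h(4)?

14

Write h(x) = ax + b; the 4 given values yield a linear system in the 2 coefficients.
Solving, h(x) = 4x - 2.
Then h(4) = 14.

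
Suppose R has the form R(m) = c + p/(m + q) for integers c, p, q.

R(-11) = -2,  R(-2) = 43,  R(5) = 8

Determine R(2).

11

(R(m) − c)(m + q) = p for each data point; the three points give a linear system in c and q, then p follows.
Solving: c = 3, q = 3, p = 40, so R(m) = 3 + 40/(m + 3).
Then R(2) = 3 + 40/5 = 11.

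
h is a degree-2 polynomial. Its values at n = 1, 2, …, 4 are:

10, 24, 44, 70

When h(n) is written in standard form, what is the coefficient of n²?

3

First differences: 14, 20, 26. Second differences: 6, 6.
Level-2 differences are constant, so h has degree 2.
Fitting a degree-2 polynomial gives h(n) = 3n² + 5n + 2.
The coefficient of n² is 3.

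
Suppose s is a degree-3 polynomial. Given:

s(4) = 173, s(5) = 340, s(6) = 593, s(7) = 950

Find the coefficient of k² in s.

Write s(k) = ak³ + bk² + ck + d; the 4 given values yield a linear system in the 4 coefficients.
Solving, s(k) = 3k³ - 2k² + 2k + 5.
The coefficient of k² is -2.

-2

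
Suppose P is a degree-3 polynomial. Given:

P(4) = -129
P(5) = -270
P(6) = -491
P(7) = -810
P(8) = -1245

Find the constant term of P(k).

First differences: -141, -221, -319, -435. Second differences: -80, -98, -116. Third differences: -18, -18.
Level-3 differences are constant, so P has degree 3.
Fitting a degree-3 polynomial gives P(k) = -3k³ + 5k² - 3k - 5.
The constant term is P(0) = -5.

-5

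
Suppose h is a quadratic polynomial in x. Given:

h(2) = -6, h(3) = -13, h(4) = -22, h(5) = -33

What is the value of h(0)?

2

Write h(x) = ax² + bx + c; the 4 given values yield a linear system in the 3 coefficients.
Solving, h(x) = -x² - 2x + 2.
Then h(0) = 2.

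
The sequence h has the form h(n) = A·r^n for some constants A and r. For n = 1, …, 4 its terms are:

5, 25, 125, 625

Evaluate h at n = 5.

Consecutive ratio: 25/5 = 5, and 125/25 = 5, so r = 5.
Then A·5^1 = 5 gives A = 1, and h(n) = 1·5^n.
h(5) = 1·5^5 = 3125.

3125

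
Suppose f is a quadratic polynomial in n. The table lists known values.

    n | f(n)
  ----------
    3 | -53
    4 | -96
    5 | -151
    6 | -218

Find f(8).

First differences: -43, -55, -67. Second differences: -12, -12.
Level-2 differences are constant, so f has degree 2.
Fitting a degree-2 polynomial gives f(n) = -6n² - n + 4.
Then f(8) = -388.

-388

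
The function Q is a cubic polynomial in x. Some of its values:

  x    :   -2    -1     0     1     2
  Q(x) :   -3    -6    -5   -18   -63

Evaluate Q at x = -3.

Write Q(x) = ax³ + bx² + cx + d; the 5 given values yield a linear system in the 4 coefficients.
Solving, Q(x) = -3x³ - 7x² - 3x - 5.
Then Q(-3) = 22.

22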